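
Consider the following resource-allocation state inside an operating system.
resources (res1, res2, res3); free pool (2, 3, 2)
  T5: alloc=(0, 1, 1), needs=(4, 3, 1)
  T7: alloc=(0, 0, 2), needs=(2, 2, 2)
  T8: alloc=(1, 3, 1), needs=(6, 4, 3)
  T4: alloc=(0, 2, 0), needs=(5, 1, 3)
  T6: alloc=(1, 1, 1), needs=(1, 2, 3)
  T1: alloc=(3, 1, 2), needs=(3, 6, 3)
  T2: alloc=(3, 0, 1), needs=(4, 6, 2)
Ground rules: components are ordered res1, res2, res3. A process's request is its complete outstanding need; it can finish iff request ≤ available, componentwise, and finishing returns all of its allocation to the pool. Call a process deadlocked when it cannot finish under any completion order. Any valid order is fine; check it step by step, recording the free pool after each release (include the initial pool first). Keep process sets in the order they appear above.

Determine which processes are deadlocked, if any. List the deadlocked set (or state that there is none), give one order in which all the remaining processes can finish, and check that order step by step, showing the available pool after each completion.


Deadlocked: T5, T8, T4, T1 and T2.
Key observation: after T7, T6 the pool peaks at (3, 4, 5), and each blocked process is short somewhere: T5 on res1; T8 on res1; T4 on res1; T1 on res2; T2 on res1, res2.
The rest can finish in the order T7, T6. Verifying each step:
  pool = (2, 3, 2)
  T7 needs (2, 2, 2) <= (2, 3, 2) -> finishes; pool += (0, 0, 2) = (2, 3, 4)
  T6 needs (1, 2, 3) <= (2, 3, 4) -> finishes; pool += (1, 1, 1) = (3, 4, 5)
The stuck group stays short no matter what:
  T5 still needs (4, 3, 1) but only (3, 4, 5) is free — short on res1
  T8 still needs (6, 4, 3) but only (3, 4, 5) is free — short on res1
  T4 still needs (5, 1, 3) but only (3, 4, 5) is free — short on res1
  T1 still needs (3, 6, 3) but only (3, 4, 5) is free — short on res2
  T2 still needs (4, 6, 2) but only (3, 4, 5) is free — short on res1 and res2


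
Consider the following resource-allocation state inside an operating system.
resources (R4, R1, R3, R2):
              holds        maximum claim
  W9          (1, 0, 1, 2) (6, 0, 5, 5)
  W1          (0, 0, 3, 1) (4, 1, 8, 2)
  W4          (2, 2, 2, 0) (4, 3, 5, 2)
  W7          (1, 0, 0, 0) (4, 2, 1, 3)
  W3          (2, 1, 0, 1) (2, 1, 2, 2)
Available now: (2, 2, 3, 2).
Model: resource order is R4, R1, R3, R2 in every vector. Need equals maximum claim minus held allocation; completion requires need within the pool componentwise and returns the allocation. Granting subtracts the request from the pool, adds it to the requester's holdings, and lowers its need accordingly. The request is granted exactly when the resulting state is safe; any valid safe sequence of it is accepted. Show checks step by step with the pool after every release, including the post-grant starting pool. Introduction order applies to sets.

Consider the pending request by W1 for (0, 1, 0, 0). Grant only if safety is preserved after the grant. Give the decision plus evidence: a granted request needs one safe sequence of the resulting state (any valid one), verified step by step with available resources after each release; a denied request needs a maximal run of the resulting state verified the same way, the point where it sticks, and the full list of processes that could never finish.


GRANT. The post-grant state is safe; one safe sequence: W4, W3, W1, W9, W7.
Key observation: even at the reduced pool (2, 1, 3, 2), W4 fits immediately, so safety survives the grant.
Check on the post-grant state, step by step:
  pool = (2, 1, 3, 2)
  W4: need (2, 1, 3, 2) fits (2, 1, 3, 2); releases (2, 2, 2, 0), pool now (4, 3, 5, 2)
  W3: need (0, 0, 2, 1) fits (4, 3, 5, 2); releases (2, 1, 0, 1), pool now (6, 4, 5, 3)
  W1: need (4, 0, 5, 1) fits (6, 4, 5, 3); releases (0, 1, 3, 1), pool now (6, 5, 8, 4)
  W9: need (5, 0, 4, 3) fits (6, 5, 8, 4); releases (1, 0, 1, 2), pool now (7, 5, 9, 6)
  W7: need (3, 2, 1, 3) fits (7, 5, 9, 6); releases (1, 0, 0, 0), pool now (8, 5, 9, 6)


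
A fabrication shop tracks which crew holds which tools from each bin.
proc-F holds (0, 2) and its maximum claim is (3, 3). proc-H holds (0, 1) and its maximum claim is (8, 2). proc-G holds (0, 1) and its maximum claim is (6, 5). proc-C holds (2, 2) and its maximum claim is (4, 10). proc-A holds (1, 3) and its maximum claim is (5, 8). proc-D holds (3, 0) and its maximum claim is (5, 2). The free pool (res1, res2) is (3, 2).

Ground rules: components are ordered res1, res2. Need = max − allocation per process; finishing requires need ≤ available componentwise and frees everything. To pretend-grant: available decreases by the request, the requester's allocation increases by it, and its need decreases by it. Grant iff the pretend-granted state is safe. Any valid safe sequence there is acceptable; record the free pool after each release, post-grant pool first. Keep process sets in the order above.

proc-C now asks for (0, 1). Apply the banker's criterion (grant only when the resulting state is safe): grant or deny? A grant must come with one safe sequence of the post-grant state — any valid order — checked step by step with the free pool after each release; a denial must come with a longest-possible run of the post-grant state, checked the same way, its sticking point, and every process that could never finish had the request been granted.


DENY — the pretend-granted state is unsafe.
Key observation: after proc-F, proc-D the pool peaks at (6, 3), and each blocked process is short somewhere: proc-H on res1; proc-G on res2; proc-C on res2; proc-A on res2.
Pretend the grant happened; the run proc-F, proc-D goes as far as possible. Walking it through:
  pool = (3, 1)
  proc-F needs (3, 1) <= (3, 1) -> finishes; pool += (0, 2) = (3, 3)
  proc-D needs (2, 2) <= (3, 3) -> finishes; pool += (3, 0) = (6, 3)
  proc-H still needs (8, 1) but only (6, 3) is free — short on res1
  proc-G still needs (6, 4) but only (6, 3) is free — short on res2
  proc-C still needs (2, 7) but only (6, 3) is free — short on res2
  proc-A still needs (4, 5) but only (6, 3) is free — short on res2
Post-grant, the permanently blocked set is proc-H, proc-G, proc-C and proc-A.


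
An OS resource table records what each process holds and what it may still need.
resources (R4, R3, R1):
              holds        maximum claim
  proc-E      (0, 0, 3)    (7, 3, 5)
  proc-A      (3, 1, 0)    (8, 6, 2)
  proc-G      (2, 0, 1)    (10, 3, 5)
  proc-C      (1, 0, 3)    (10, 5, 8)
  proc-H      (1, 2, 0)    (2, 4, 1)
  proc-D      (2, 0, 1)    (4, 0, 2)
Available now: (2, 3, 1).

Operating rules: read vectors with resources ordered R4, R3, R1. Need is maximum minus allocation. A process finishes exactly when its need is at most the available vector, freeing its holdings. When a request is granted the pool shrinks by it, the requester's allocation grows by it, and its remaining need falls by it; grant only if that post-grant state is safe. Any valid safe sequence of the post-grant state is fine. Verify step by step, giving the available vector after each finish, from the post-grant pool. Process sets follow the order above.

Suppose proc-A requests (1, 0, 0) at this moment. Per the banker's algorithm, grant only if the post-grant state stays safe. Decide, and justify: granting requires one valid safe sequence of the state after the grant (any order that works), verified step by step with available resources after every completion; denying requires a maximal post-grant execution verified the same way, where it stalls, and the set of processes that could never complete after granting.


GRANT. The post-grant state is safe; one safe sequence: proc-H, proc-D, proc-A, proc-E, proc-G, proc-C.
Key observation: granting shrinks the pool to (1, 3, 1), yet proc-H still fits and the chain goes through.
Verifying the post-grant state step by step:
  pool = (1, 3, 1)
  run proc-H (needs (1, 2, 1), free (1, 3, 1)); after release of (1, 2, 0) the pool is (2, 5, 1)
  run proc-D (needs (2, 0, 1), free (2, 5, 1)); after release of (2, 0, 1) the pool is (4, 5, 2)
  run proc-A (needs (4, 5, 2), free (4, 5, 2)); after release of (4, 1, 0) the pool is (8, 6, 2)
  run proc-E (needs (7, 3, 2), free (8, 6, 2)); after release of (0, 0, 3) the pool is (8, 6, 5)
  run proc-G (needs (8, 3, 4), free (8, 6, 5)); after release of (2, 0, 1) the pool is (10, 6, 6)
  run proc-C (needs (9, 5, 5), free (10, 6, 6)); after release of (1, 0, 3) the pool is (11, 6, 9)


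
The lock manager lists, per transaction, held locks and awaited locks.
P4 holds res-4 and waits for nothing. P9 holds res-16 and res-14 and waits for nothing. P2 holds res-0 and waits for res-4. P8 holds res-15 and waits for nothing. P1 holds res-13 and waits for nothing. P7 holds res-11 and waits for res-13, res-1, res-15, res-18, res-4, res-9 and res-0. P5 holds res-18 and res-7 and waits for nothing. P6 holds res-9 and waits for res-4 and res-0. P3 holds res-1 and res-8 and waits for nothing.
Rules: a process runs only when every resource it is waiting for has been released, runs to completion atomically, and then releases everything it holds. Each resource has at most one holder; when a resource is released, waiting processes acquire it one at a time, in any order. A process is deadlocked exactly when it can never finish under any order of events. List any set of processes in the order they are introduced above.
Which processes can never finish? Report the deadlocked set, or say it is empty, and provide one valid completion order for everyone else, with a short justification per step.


No process is deadlocked.
Key observation: the wait graph is acyclic; completion cascades from the unblocked processes through everyone else.
A valid finishing order for the others: P9, P4, P5, P8, P2, P6, P3, P1, P7.
Step-by-step check:
  P9: no waits; runs immediately, freeing res-16 and res-14
  P4: no waits; runs immediately, freeing res-4
  P5: no waits; runs immediately, freeing res-18 and res-7
  P8: no waits; runs immediately, freeing res-15
  run P2 (all its waits — res-4 — are resolved); releases res-0
  run P6 (all its waits — res-4 and res-0 — are resolved); releases res-9
  P3: no waits; runs immediately, freeing res-1 and res-8
  P1: no waits; runs immediately, freeing res-13
  run P7 (all its waits — res-13, res-1, res-15, res-18, res-4, res-9 and res-0 — are resolved); releases res-11


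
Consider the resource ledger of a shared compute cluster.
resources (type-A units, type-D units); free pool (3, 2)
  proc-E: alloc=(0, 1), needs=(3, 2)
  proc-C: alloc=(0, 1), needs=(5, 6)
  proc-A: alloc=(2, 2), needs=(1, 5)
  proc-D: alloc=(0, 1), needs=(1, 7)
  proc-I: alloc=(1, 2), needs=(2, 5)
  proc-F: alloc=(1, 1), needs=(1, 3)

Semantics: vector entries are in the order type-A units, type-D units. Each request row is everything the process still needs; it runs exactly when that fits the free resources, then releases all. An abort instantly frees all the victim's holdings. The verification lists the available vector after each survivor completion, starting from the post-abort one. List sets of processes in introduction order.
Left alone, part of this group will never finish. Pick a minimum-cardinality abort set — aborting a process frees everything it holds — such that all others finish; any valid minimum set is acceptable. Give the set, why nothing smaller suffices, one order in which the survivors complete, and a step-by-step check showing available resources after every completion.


The answer: abort proc-D.
Key observation: proc-I had no path to completion before; after the abort of proc-D ((0, 1) returned), step 3 is where it fits.
Minimality: the empty abort set fails — the state is deadlocked as it stands.
One survivor order: proc-E, proc-F, proc-I, proc-C, proc-A. Check, step by step (post-abort pool first):
  pool = (3, 3)
  run proc-E (needs (3, 2), free (3, 3)); after release of (0, 1) the pool is (3, 4)
  run proc-F (needs (1, 3), free (3, 4)); after release of (1, 1) the pool is (4, 5)
  run proc-I (needs (2, 5), free (4, 5)); after release of (1, 2) the pool is (5, 7)
  run proc-C (needs (5, 6), free (5, 7)); after release of (0, 1) the pool is (5, 8)
  run proc-A (needs (1, 5), free (5, 8)); after release of (2, 2) the pool is (7, 10)


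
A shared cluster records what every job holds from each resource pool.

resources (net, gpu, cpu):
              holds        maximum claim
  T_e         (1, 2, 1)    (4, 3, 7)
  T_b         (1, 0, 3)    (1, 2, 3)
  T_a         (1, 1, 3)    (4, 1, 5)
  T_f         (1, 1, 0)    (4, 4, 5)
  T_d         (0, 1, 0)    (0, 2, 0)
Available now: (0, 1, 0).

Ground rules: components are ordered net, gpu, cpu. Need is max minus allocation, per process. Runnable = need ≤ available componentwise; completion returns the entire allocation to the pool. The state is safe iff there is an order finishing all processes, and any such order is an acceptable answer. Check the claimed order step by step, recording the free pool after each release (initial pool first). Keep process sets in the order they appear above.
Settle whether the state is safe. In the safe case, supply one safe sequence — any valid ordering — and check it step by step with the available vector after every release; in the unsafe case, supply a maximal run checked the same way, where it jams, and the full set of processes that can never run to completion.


UNSAFE — no complete ordering exists.
Key observation: once T_d, T_b finish, the pool peaks at (1, 2, 3) — and every remaining process still needs more net than that.
Going as far as possible: T_d, T_b; after that, nothing fits. Step-by-step check:
  pool = (0, 1, 0)
  T_d needs (0, 1, 0) <= (0, 1, 0) -> finishes; pool += (0, 1, 0) = (0, 2, 0)
  T_b needs (0, 2, 0) <= (0, 2, 0) -> finishes; pool += (1, 0, 3) = (1, 2, 3)
  blocked: T_e wants (3, 1, 6), pool (1, 2, 3) — not enough net and cpu
  blocked: T_a wants (3, 0, 2), pool (1, 2, 3) — not enough net
  blocked: T_f wants (3, 3, 5), pool (1, 2, 3) — not enough net, gpu and cpu
Permanently blocked: T_e, T_a and T_f.


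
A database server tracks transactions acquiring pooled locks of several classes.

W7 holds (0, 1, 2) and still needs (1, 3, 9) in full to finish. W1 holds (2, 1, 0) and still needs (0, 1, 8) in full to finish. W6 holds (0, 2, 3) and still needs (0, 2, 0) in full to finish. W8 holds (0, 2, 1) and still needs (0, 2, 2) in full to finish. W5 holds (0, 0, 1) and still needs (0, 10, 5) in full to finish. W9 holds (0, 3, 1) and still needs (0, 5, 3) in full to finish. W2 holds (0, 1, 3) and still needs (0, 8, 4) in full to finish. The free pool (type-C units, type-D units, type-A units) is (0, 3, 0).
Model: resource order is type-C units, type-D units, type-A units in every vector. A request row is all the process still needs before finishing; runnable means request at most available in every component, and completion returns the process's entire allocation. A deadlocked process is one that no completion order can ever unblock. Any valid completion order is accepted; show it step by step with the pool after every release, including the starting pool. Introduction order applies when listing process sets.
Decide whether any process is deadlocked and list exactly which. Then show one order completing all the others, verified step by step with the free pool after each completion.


No process is deadlocked.
Key observation: the pool covers W6 at once, and every later process fits after earlier releases.
The rest can finish in the order W6, W8, W9, W2, W5, W1, W7. Step-by-step check:
  pool = (0, 3, 0)
  W6 needs (0, 2, 0) <= (0, 3, 0) -> finishes; pool += (0, 2, 3) = (0, 5, 3)
  W8 needs (0, 2, 2) <= (0, 5, 3) -> finishes; pool += (0, 2, 1) = (0, 7, 4)
  W9 needs (0, 5, 3) <= (0, 7, 4) -> finishes; pool += (0, 3, 1) = (0, 10, 5)
  W2 needs (0, 8, 4) <= (0, 10, 5) -> finishes; pool += (0, 1, 3) = (0, 11, 8)
  W5 needs (0, 10, 5) <= (0, 11, 8) -> finishes; pool += (0, 0, 1) = (0, 11, 9)
  W1 needs (0, 1, 8) <= (0, 11, 9) -> finishes; pool += (2, 1, 0) = (2, 12, 9)
  W7 needs (1, 3, 9) <= (2, 12, 9) -> finishes; pool += (0, 1, 2) = (2, 13, 11)


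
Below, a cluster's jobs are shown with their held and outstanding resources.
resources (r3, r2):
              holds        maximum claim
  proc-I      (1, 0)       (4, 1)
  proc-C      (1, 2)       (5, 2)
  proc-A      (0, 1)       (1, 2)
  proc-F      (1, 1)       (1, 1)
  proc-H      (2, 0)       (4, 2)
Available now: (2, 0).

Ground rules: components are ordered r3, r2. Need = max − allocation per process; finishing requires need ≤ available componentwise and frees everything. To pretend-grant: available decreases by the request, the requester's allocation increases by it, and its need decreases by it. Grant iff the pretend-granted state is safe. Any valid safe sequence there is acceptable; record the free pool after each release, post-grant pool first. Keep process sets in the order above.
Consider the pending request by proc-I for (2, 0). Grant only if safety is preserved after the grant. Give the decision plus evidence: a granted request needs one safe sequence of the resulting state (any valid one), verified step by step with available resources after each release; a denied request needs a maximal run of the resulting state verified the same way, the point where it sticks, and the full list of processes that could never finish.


GRANT — the state after the grant stays safe, e.g. via proc-F, proc-A, proc-I, proc-C, proc-H.
Key observation: post-grant, (0, 0) remains, and an order beginning with proc-F completes everyone.
Check on the post-grant state, step by step:
  pool = (0, 0)
  run proc-F (needs (0, 0), free (0, 0)); after release of (1, 1) the pool is (1, 1)
  run proc-A (needs (1, 1), free (1, 1)); after release of (0, 1) the pool is (1, 2)
  run proc-I (needs (1, 1), free (1, 2)); after release of (3, 0) the pool is (4, 2)
  run proc-C (needs (4, 0), free (4, 2)); after release of (1, 2) the pool is (5, 4)
  run proc-H (needs (2, 2), free (5, 4)); after release of (2, 0) the pool is (7, 4)


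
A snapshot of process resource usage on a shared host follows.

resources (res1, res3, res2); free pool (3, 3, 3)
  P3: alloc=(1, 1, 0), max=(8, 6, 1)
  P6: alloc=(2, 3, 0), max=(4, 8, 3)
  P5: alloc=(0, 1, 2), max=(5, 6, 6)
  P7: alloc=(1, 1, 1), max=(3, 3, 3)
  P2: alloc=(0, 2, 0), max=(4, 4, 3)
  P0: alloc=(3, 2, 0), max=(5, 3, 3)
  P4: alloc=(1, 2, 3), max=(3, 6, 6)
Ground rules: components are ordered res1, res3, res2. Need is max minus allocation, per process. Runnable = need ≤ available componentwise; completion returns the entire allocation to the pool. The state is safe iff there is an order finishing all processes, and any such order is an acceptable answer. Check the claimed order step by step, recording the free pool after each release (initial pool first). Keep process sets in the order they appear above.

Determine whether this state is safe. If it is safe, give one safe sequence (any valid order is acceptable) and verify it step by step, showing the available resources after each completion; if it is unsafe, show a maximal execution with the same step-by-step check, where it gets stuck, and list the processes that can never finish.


The state is SAFE; one workable sequence: P0, P2, P7, P4, P6, P3, P5.
Key observation: the order's first zero-slack moment is P0 ((2, 1, 3) needed, (3, 3, 3) free — a requested resource with nothing to spare).
Check, step by step:
  pool = (3, 3, 3)
  run P0 (needs (2, 1, 3), free (3, 3, 3)); after release of (3, 2, 0) the pool is (6, 5, 3)
  run P2 (needs (4, 2, 3), free (6, 5, 3)); after release of (0, 2, 0) the pool is (6, 7, 3)
  run P7 (needs (2, 2, 2), free (6, 7, 3)); after release of (1, 1, 1) the pool is (7, 8, 4)
  run P4 (needs (2, 4, 3), free (7, 8, 4)); after release of (1, 2, 3) the pool is (8, 10, 7)
  run P6 (needs (2, 5, 3), free (8, 10, 7)); after release of (2, 3, 0) the pool is (10, 13, 7)
  run P3 (needs (7, 5, 1), free (10, 13, 7)); after release of (1, 1, 0) the pool is (11, 14, 7)
  run P5 (needs (5, 5, 4), free (11, 14, 7)); after release of (0, 1, 2) the pool is (11, 15, 9)


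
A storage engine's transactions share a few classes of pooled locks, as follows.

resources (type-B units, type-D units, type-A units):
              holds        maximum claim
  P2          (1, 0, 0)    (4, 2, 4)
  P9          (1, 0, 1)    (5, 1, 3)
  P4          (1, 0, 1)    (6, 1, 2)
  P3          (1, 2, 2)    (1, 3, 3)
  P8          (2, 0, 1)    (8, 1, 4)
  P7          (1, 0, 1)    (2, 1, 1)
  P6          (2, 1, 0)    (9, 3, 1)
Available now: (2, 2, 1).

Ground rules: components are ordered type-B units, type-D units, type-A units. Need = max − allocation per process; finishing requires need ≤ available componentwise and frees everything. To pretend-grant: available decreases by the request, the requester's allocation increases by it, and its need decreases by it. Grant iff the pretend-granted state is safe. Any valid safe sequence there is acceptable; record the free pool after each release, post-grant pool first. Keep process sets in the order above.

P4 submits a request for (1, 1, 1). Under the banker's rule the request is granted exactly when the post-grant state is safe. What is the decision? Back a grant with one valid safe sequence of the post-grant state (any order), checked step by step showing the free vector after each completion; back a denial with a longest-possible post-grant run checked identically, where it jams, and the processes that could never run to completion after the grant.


DENY — the pretend-granted state is unsafe.
Key observation: after P7, P3 the pool peaks at (3, 3, 3), and each blocked process is short somewhere: P2 on type-A units; P9 on type-B units; P4 on type-B units; P8 on type-B units; P6 on type-B units.
On the post-grant state, P7, P3 is a maximal run — nothing extends it. Walking it through:
  pool = (1, 1, 0)
  P7 needs (1, 1, 0) <= (1, 1, 0) -> finishes; pool += (1, 0, 1) = (2, 1, 1)
  P3 needs (0, 1, 1) <= (2, 1, 1) -> finishes; pool += (1, 2, 2) = (3, 3, 3)
  blocked: P2 wants (3, 2, 4), pool (3, 3, 3) — not enough type-A units
  blocked: P9 wants (4, 1, 2), pool (3, 3, 3) — not enough type-B units
  blocked: P4 wants (4, 0, 0), pool (3, 3, 3) — not enough type-B units
  blocked: P8 wants (6, 1, 3), pool (3, 3, 3) — not enough type-B units
  blocked: P6 wants (7, 2, 1), pool (3, 3, 3) — not enough type-B units
Post-grant, the permanently blocked set is P2, P9, P4, P8 and P6.


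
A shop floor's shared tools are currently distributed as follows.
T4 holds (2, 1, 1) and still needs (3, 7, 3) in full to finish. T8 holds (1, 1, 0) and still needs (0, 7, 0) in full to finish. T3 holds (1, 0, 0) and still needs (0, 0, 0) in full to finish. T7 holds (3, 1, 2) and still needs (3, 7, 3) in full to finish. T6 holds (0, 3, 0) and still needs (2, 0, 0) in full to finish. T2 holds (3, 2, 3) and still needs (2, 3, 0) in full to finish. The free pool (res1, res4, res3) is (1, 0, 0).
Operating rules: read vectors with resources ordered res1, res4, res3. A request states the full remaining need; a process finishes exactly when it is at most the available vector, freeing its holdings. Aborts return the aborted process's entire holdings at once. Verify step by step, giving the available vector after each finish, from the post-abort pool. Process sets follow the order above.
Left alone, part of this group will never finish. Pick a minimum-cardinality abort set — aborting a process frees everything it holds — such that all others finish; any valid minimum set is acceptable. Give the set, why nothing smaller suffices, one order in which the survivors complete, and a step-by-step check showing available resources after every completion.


The answer: abort T4 and T7.
Key observation: aborting T4 and T7 returns (5, 2, 3), and T8 — hopeless before — runs at step 4 with the returned capacity in the pool.
Why nothing smaller works — every single abort fails: T4 alone leaves T8 blocked (short on res4); T8 alone leaves T4 blocked (short on res4); T3 alone leaves T4 blocked (short on res4); T7 alone leaves T4 blocked (short on res4); T6 alone leaves T4 blocked (short on res4); T2 alone leaves T4 blocked (short on res4).
Survivors finish in the order: T6, T2, T3, T8. Verifying each step (pool after the aborts first):
  pool = (6, 2, 3)
  run T6 (needs (2, 0, 0), free (6, 2, 3)); after release of (0, 3, 0) the pool is (6, 5, 3)
  run T2 (needs (2, 3, 0), free (6, 5, 3)); after release of (3, 2, 3) the pool is (9, 7, 6)
  run T3 (needs (0, 0, 0), free (9, 7, 6)); after release of (1, 0, 0) the pool is (10, 7, 6)
  run T8 (needs (0, 7, 0), free (10, 7, 6)); after release of (1, 1, 0) the pool is (11, 8, 6)


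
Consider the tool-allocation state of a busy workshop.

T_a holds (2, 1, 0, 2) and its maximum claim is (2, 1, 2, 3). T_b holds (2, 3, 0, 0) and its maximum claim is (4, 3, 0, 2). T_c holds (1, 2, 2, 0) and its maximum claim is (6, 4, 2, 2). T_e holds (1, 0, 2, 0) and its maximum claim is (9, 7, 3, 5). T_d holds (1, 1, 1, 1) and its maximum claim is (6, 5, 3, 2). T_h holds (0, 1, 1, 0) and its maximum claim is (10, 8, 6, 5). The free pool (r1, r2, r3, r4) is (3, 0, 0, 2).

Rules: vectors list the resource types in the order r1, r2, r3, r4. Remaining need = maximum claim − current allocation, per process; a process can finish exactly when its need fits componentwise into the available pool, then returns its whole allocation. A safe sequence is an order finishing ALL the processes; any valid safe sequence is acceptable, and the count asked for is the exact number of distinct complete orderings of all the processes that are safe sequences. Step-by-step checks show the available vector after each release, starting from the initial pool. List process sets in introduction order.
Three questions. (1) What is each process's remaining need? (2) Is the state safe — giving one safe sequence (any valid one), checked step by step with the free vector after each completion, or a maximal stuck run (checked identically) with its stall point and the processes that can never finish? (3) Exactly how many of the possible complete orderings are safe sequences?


(1) Outstanding need per process (order r1, r2, r3, r4):
  T_a: (0, 0, 2, 1)
  T_b: (2, 0, 0, 2)
  T_c: (5, 2, 0, 2)
  T_e: (8, 7, 1, 5)
  T_d: (5, 4, 2, 1)
  T_h: (10, 7, 5, 5)
(2) SAFE — a valid safe sequence is T_b, T_c, T_a, T_d, T_e, T_h.
Key observation: the first exact fit in this order is T_b — it needs (2, 0, 0, 2) with (3, 0, 0, 2) free, meeting a requested resource to the last unit.
Verifying each step:
  pool = (3, 0, 0, 2)
  run T_b (needs (2, 0, 0, 2), free (3, 0, 0, 2)); after release of (2, 3, 0, 0) the pool is (5, 3, 0, 2)
  run T_c (needs (5, 2, 0, 2), free (5, 3, 0, 2)); after release of (1, 2, 2, 0) the pool is (6, 5, 2, 2)
  run T_a (needs (0, 0, 2, 1), free (6, 5, 2, 2)); after release of (2, 1, 0, 2) the pool is (8, 6, 2, 4)
  run T_d (needs (5, 4, 2, 1), free (8, 6, 2, 4)); after release of (1, 1, 1, 1) the pool is (9, 7, 3, 5)
  run T_e (needs (8, 7, 1, 5), free (9, 7, 3, 5)); after release of (1, 0, 2, 0) the pool is (10, 7, 5, 5)
  run T_h (needs (10, 7, 5, 5), free (10, 7, 5, 5)); after release of (0, 1, 1, 0) the pool is (10, 8, 6, 5)
(3) Exactly 2 of the possible complete orderings are safe sequences.


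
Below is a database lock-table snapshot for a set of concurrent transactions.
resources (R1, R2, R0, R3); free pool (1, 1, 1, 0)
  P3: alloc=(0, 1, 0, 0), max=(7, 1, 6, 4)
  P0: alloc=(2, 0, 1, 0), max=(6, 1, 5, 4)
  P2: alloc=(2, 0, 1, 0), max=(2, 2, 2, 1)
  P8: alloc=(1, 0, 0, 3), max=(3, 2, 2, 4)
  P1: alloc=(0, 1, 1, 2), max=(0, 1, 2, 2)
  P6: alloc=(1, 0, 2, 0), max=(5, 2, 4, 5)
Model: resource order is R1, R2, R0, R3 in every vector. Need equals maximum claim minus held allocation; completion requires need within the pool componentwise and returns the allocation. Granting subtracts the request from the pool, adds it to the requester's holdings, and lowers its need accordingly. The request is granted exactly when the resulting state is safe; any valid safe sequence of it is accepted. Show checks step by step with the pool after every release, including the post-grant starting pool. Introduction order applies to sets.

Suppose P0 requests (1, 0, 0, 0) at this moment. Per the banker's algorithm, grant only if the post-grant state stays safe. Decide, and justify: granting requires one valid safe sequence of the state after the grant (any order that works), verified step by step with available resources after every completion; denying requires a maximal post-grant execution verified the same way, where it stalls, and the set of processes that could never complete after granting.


DENY. Granting would leave the state unsafe.
Key observation: after P1, P2, P8 the pool peaks at (3, 2, 3, 5), and each blocked process is short somewhere: P3 on R1, R0; P0 on R0; P6 on R1.
After a pretend grant, a maximal execution: P1, P2, P8 — then nothing else fits. Check, step by step:
  pool = (0, 1, 1, 0)
  P1 needs (0, 0, 1, 0) <= (0, 1, 1, 0) -> finishes; pool += (0, 1, 1, 2) = (0, 2, 2, 2)
  P2 needs (0, 2, 1, 1) <= (0, 2, 2, 2) -> finishes; pool += (2, 0, 1, 0) = (2, 2, 3, 2)
  P8 needs (2, 2, 2, 1) <= (2, 2, 3, 2) -> finishes; pool += (1, 0, 0, 3) = (3, 2, 3, 5)
  P3 still needs (7, 0, 6, 4) but only (3, 2, 3, 5) is free — short on R1 and R0
  P0 still needs (3, 1, 4, 4) but only (3, 2, 3, 5) is free — short on R0
  P6 still needs (4, 2, 2, 5) but only (3, 2, 3, 5) is free — short on R1
Had the request been granted, P3, P0 and P6 could never finish.


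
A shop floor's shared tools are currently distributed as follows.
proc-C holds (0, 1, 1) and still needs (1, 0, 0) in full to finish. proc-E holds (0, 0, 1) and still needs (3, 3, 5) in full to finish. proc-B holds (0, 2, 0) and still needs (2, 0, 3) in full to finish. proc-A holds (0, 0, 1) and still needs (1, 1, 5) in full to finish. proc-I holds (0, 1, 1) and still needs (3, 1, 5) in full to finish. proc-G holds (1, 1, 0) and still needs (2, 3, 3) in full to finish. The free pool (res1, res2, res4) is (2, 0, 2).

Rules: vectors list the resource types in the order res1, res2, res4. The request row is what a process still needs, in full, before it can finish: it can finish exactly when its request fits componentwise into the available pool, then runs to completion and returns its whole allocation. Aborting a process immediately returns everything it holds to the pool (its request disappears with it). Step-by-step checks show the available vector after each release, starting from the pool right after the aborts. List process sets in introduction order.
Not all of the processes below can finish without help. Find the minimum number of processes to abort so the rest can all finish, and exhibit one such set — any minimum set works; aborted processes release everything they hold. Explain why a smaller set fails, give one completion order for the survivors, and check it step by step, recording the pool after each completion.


Minimum abort set: proc-E and proc-I.
Key observation: the deadlocked proc-A becomes finishable only because proc-E and proc-I released (0, 1, 2); it completes at step 3 below.
Minimality, checking each single-abort alternative: proc-C alone leaves proc-E blocked (short on res4); proc-E alone leaves proc-A blocked (short on res4); proc-B alone leaves proc-E blocked (short on res4); proc-A alone leaves proc-E blocked (short on res4); proc-I alone leaves proc-E blocked (short on res4); proc-G alone leaves proc-E blocked (short on res4).
One survivor order: proc-C, proc-B, proc-A, proc-G. Check, step by step (post-abort pool first):
  pool = (2, 1, 4)
  run proc-C (needs (1, 0, 0), free (2, 1, 4)); after release of (0, 1, 1) the pool is (2, 2, 5)
  run proc-B (needs (2, 0, 3), free (2, 2, 5)); after release of (0, 2, 0) the pool is (2, 4, 5)
  run proc-A (needs (1, 1, 5), free (2, 4, 5)); after release of (0, 0, 1) the pool is (2, 4, 6)
  run proc-G (needs (2, 3, 3), free (2, 4, 6)); after release of (1, 1, 0) the pool is (3, 5, 6)


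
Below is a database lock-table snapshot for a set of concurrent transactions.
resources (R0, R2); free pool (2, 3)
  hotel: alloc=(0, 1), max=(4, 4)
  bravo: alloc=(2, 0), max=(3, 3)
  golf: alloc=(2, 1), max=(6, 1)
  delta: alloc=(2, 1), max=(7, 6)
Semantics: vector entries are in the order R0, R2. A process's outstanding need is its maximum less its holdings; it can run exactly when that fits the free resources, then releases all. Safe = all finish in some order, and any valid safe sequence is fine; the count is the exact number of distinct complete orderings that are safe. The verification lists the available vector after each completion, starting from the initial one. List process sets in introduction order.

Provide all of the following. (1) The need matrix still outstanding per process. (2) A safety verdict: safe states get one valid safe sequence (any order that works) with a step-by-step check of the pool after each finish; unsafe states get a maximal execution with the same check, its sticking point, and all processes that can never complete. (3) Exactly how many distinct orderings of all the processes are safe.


(1) Remaining need (order R0, R2):
  hotel: (4, 3)
  bravo: (1, 3)
  golf: (4, 0)
  delta: (5, 5)
(2) The state is SAFE; one workable sequence: bravo, golf, hotel, delta.
Key observation: reading the order forward, bravo is the first process whose need (1, 3) meets the free pool (2, 3) exactly on a resource it requests.
Step-by-step check:
  pool = (2, 3)
  run bravo (needs (1, 3), free (2, 3)); after release of (2, 0) the pool is (4, 3)
  run golf (needs (4, 0), free (4, 3)); after release of (2, 1) the pool is (6, 4)
  run hotel (needs (4, 3), free (6, 4)); after release of (0, 1) the pool is (6, 5)
  run delta (needs (5, 5), free (6, 5)); after release of (2, 1) the pool is (8, 6)
(3) Precisely 2 of the possible complete orderings are safe sequences.


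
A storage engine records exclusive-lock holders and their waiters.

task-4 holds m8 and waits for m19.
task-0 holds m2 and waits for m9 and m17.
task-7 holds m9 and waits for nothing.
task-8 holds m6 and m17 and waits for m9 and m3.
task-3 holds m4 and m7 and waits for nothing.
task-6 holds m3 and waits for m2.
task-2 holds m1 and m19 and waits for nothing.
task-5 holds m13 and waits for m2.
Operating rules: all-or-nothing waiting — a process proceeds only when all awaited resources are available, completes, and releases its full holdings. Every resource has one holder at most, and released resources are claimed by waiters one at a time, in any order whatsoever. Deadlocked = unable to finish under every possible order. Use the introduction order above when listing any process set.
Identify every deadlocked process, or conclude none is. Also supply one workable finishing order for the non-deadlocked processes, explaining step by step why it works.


Deadlocked set: task-0, task-8, task-6 and task-5.
Key observation: the cycle task-0 -> task-8 -> task-6 -> task-0 can never break — each member waits on the next; task-5 waits into the deadlock from upstream.
The rest can finish in the order task-2, task-7, task-4, task-3.
Step-by-step check:
  task-2: no waits; runs immediately, freeing m1 and m19
  task-7: no waits; runs immediately, freeing m9
  task-4: everything it awaited (m19) is free; runs, freeing m8
  task-3: no waits; runs immediately, freeing m4 and m7


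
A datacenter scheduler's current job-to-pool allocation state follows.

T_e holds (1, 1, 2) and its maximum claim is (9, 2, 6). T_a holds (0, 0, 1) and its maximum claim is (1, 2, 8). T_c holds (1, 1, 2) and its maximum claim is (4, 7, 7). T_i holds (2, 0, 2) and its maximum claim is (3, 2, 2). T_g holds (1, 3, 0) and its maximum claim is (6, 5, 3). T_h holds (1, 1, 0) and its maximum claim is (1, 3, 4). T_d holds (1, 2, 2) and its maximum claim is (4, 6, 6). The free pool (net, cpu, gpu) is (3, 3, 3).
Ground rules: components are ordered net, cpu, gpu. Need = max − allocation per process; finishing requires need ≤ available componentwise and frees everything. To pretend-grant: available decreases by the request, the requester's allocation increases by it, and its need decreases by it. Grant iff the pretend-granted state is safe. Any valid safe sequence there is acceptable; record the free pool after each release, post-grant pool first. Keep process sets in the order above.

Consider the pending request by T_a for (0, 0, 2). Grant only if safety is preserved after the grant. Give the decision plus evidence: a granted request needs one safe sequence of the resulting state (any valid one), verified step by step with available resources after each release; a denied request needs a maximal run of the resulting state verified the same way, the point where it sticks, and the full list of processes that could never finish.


DENY. Granting would leave the state unsafe.
Key observation: the pool after T_i, T_g is (6, 6, 3); every surviving request exceeds it in gpu, so progress ends there.
Pretend the grant happened; the run T_i, T_g goes as far as possible. Check, step by step:
  pool = (3, 3, 1)
  T_i needs (1, 2, 0) <= (3, 3, 1) -> finishes; pool += (2, 0, 2) = (5, 3, 3)
  T_g needs (5, 2, 3) <= (5, 3, 3) -> finishes; pool += (1, 3, 0) = (6, 6, 3)
  T_e cannot run: need (8, 1, 4) vs free (6, 6, 3) (insufficient net and gpu)
  T_a cannot run: need (1, 2, 5) vs free (6, 6, 3) (insufficient gpu)
  T_c cannot run: need (3, 6, 5) vs free (6, 6, 3) (insufficient gpu)
  T_h cannot run: need (0, 2, 4) vs free (6, 6, 3) (insufficient gpu)
  T_d cannot run: need (3, 4, 4) vs free (6, 6, 3) (insufficient gpu)
Had the request been granted, T_e, T_a, T_c, T_h and T_d could never finish.


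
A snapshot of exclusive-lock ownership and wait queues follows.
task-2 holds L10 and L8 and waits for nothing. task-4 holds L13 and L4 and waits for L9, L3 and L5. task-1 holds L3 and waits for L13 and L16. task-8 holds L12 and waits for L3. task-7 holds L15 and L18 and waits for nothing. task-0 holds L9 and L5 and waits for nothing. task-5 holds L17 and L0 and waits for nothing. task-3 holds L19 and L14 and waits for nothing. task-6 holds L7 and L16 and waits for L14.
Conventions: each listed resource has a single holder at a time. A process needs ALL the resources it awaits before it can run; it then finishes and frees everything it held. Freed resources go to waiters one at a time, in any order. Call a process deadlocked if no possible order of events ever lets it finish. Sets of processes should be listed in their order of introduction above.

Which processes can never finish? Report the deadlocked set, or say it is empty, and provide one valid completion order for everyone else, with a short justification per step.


Deadlocked: task-4, task-1 and task-8.
Key observation: the wait chain closes on itself along task-4 -> task-1 -> task-4; task-8 waits into the deadlock from upstream.
The rest can finish in the order task-0, task-3, task-5, task-7, task-2, task-6.
Walking it through:
  task-0: no waits; runs immediately, freeing L9 and L5
  task-3: no waits; runs immediately, freeing L19 and L14
  task-5: no waits; runs immediately, freeing L17 and L0
  task-7: no waits; runs immediately, freeing L15 and L18
  task-2: no waits; runs immediately, freeing L10 and L8
  task-6: everything it awaited (L14) is free; runs, freeing L7 and L16


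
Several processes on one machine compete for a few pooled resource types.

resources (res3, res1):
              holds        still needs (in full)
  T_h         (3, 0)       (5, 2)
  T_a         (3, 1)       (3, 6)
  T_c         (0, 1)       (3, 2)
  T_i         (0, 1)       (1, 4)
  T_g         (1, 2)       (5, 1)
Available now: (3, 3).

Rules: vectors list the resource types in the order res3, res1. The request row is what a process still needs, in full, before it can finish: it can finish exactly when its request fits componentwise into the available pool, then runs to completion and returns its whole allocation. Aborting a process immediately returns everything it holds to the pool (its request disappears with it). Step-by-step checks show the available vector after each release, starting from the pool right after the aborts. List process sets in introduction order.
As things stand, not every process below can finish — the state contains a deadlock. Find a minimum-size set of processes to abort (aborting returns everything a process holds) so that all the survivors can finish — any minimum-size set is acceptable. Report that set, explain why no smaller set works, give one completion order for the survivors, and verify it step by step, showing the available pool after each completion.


Abort T_h.
Key observation: T_g was stuck for good until T_h gave back (3, 0); in the order shown it finishes at step 1.
No smaller set exists: with zero aborts the deadlock remains.
Survivors finish in the order: T_g, T_c, T_a, T_i. Step-by-step check (pool after the aborts first):
  pool = (6, 3)
  T_g needs (5, 1) <= (6, 3) -> finishes; pool += (1, 2) = (7, 5)
  T_c needs (3, 2) <= (7, 5) -> finishes; pool += (0, 1) = (7, 6)
  T_a needs (3, 6) <= (7, 6) -> finishes; pool += (3, 1) = (10, 7)
  T_i needs (1, 4) <= (10, 7) -> finishes; pool += (0, 1) = (10, 8)
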